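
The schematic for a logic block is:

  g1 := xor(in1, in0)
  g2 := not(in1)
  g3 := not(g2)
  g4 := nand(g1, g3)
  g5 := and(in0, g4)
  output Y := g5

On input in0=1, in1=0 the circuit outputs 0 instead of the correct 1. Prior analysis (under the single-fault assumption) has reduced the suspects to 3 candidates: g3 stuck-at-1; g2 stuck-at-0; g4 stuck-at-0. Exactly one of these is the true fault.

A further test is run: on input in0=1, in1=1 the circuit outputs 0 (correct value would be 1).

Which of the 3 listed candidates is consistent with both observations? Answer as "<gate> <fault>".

Evaluate each candidate on input in0=1, in1=1:
  g3 stuck-at-1: g1=0, g2=0, g3=1 [stuck-at-1], g4=1, g5=1 → 1 — eliminated
  g2 stuck-at-0: g1=0, g2=0 [stuck-at-0], g3=1, g4=1, g5=1 → 1 — eliminated
  g4 stuck-at-0: g1=0, g2=0, g3=1, g4=0 [stuck-at-0], g5=0 → 0 — matches
Only g4 stuck-at-0 reproduces the observed 0.

g4 stuck-at-0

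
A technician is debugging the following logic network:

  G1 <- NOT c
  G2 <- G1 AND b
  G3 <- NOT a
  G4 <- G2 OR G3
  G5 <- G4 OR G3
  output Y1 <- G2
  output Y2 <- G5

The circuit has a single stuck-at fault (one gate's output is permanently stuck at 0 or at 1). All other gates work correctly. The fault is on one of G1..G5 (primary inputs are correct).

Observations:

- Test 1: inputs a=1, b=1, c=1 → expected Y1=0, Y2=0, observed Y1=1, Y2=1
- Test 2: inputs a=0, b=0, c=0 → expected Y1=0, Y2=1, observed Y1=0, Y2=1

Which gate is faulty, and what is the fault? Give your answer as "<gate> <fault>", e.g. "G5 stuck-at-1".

Fault-free values for test 1 (a=1, b=1, c=1): G1=0, G2=0, G3=0, G4=0, G5=0, giving Y1=0, Y2=0. Observed Y1=1, Y2=1.
Test 1: faults giving observed Y1=1, Y2=1 are {G1 stuck-at-1, G2 stuck-at-1}.
Test 2 (a=0, b=0, c=0): fault-free G1=1, G2=0, G3=1, G4=1, G5=1 → Y1=0, Y2=1; observed Y1=0, Y2=1. Eliminates G2 stuck-at-1.
Only G1 stuck-at-1 is consistent with every test.

G1 stuck-at-1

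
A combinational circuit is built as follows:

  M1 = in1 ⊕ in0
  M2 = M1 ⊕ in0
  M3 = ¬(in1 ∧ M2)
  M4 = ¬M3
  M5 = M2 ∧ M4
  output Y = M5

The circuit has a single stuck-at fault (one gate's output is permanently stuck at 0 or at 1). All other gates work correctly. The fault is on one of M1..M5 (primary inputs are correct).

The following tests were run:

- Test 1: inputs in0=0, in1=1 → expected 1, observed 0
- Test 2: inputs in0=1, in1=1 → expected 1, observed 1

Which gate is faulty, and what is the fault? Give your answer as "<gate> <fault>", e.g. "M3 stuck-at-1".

M1 stuck-at-0

Fault-free values for test 1 (in0=0, in1=1): M1=1, M2=1, M3=0, M4=1, M5=1, giving Y=1. Observed 0.
Test 1: faults giving observed 0 are {M1 stuck-at-0, M2 stuck-at-0, M3 stuck-at-1, M4 stuck-at-0, M5 stuck-at-0}.
Test 2 (in0=1, in1=1): fault-free M1=0, M2=1, M3=0, M4=1, M5=1 → 1; observed 1. Eliminates M2 stuck-at-0, M3 stuck-at-1, M4 stuck-at-0, M5 stuck-at-0.
Only M1 stuck-at-0 is consistent with every test.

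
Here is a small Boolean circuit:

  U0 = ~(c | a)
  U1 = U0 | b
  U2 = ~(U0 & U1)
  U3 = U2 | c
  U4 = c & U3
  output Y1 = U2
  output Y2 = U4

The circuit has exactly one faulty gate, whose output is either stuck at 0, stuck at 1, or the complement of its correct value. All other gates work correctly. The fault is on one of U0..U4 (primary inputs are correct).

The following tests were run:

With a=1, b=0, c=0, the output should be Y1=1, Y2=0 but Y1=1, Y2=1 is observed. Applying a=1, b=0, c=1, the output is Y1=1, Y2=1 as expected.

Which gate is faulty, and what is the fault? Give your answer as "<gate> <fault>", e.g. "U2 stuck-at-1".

U4 stuck-at-1

Fault-free values for test 1 (a=1, b=0, c=0): U0=0, U1=0, U2=1, U3=1, U4=0, giving Y1=1, Y2=0. Observed Y1=1, Y2=1.
Test 1: faults giving observed Y1=1, Y2=1 are {U4 stuck-at-1, U4 inverted output}.
Test 2 (a=1, b=0, c=1): fault-free U0=0, U1=0, U2=1, U3=1, U4=1 → Y1=1, Y2=1; observed Y1=1, Y2=1. Eliminates U4 inverted output.
Only U4 stuck-at-1 is consistent with every test.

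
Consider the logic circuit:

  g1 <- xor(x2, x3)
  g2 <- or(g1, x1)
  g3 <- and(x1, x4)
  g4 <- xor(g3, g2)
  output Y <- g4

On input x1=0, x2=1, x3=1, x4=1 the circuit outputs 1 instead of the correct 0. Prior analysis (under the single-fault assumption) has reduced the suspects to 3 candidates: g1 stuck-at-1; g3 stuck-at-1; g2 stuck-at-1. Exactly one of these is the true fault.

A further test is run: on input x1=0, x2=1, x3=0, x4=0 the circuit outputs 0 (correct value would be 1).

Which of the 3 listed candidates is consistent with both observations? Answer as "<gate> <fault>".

Evaluate each candidate on input x1=0, x2=1, x3=0, x4=0:
  g1 stuck-at-1: g1=1 [stuck-at-1], g2=1, g3=0, g4=1 → 1 — eliminated
  g3 stuck-at-1: g1=1, g2=1, g3=1 [stuck-at-1], g4=0 → 0 — matches
  g2 stuck-at-1: g1=1, g2=1 [stuck-at-1], g3=0, g4=1 → 1 — eliminated
Only g3 stuck-at-1 reproduces the observed 0.

g3 stuck-at-1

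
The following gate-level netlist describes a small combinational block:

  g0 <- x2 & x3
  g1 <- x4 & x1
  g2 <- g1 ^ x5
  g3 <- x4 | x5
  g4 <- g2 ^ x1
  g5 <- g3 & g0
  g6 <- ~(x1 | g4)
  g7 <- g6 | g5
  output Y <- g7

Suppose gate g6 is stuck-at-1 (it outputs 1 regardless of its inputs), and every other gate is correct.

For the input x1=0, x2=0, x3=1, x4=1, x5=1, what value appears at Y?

1

Propagate with g6 forced: g0=0, g1=0, g2=1, g3=1, g4=1, g5=0, g6=1 [stuck-at-1], g7=1.
So Y = 1. (Without the fault it would be 0.)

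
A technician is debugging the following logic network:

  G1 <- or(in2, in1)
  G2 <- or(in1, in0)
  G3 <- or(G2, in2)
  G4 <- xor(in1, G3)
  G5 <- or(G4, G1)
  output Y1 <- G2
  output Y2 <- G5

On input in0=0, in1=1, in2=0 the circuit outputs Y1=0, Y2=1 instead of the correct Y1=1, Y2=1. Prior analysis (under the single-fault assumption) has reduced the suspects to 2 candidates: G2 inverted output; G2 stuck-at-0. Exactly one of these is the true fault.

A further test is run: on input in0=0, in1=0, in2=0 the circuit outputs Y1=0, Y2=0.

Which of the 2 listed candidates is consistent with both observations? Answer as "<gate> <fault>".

G2 stuck-at-0

Evaluate each candidate on input in0=0, in1=0, in2=0:
  G2 inverted output: G1=0, G2=1 [inverted output], G3=1, G4=1, G5=1 → Y1=1, Y2=1 — eliminated
  G2 stuck-at-0: G1=0, G2=0 [stuck-at-0], G3=0, G4=0, G5=0 → Y1=0, Y2=0 — matches
Only G2 stuck-at-0 reproduces the observed Y1=0, Y2=0.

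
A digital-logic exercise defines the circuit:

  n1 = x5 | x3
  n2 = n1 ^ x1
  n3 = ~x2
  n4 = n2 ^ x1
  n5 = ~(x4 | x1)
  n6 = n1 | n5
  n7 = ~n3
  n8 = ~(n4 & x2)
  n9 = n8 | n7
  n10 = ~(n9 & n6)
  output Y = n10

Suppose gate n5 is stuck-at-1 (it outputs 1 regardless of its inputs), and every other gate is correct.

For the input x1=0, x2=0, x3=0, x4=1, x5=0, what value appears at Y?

Propagate with n5 forced: n1=0, n2=0, n3=1, n4=0, n5=1 [stuck-at-1], n6=1, n7=0, n8=1, n9=1, n10=0.
So Y = 0. (Without the fault it would be 1.)

0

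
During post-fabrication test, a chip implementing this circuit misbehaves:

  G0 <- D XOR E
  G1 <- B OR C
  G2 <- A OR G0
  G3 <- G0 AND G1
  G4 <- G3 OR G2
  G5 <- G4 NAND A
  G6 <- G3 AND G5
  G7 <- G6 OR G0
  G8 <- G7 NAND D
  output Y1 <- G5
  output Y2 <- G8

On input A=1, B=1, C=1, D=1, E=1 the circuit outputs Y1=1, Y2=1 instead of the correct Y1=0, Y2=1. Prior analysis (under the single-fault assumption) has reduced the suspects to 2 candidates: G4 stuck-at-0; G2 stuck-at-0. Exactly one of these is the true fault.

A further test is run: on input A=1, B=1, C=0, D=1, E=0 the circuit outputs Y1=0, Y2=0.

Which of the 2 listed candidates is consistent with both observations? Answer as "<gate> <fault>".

Evaluate each candidate on input A=1, B=1, C=0, D=1, E=0:
  G4 stuck-at-0: G0=1, G1=1, G2=1, G3=1, G4=0 [stuck-at-0], G5=1, G6=1, G7=1, G8=0 → Y1=1, Y2=0 — eliminated
  G2 stuck-at-0: G0=1, G1=1, G2=0 [stuck-at-0], G3=1, G4=1, G5=0, G6=0, G7=1, G8=0 → Y1=0, Y2=0 — matches
Only G2 stuck-at-0 reproduces the observed Y1=0, Y2=0.

G2 stuck-at-0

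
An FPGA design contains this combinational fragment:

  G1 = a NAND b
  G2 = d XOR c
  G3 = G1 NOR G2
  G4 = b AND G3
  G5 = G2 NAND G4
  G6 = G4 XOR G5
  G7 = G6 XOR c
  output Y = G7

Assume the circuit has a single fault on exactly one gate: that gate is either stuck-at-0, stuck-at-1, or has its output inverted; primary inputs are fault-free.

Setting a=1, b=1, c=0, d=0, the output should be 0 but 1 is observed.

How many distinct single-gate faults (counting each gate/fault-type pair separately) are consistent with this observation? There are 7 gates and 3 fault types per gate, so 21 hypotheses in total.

14

Fault-free: G1=0, G2=0, G3=1, G4=1, G5=1, G6=0, G7=0 → 0. Observed 1.
  G1: stuck-at-1, inverted output ✓; others ✗
  G2: stuck-at-1, inverted output ✓; others ✗
  G3: stuck-at-0, inverted output ✓; others ✗
  G4: stuck-at-0, inverted output ✓; others ✗
  G5: stuck-at-0, inverted output ✓; others ✗
  G6: stuck-at-1, inverted output ✓; others ✗
  G7: stuck-at-1, inverted output ✓; others ✗
Consistent faults: {G1 stuck-at-1, G1 inverted output, G2 stuck-at-1, G2 inverted output, G3 stuck-at-0, G3 inverted output, G4 stuck-at-0, G4 inverted output, G5 stuck-at-0, G5 inverted output, G6 stuck-at-1, G6 inverted output, G7 stuck-at-1, G7 inverted output} — 14 in all.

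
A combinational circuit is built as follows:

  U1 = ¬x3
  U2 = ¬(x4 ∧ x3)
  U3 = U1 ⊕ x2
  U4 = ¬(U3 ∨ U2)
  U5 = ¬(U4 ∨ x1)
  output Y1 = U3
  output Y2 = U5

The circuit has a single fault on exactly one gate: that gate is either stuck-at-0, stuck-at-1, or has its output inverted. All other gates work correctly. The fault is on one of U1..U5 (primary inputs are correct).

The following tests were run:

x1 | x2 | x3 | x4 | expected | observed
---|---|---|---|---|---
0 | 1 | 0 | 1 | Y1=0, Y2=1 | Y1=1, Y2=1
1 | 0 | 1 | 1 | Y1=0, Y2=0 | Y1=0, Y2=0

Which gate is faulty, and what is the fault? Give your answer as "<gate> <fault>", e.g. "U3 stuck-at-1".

U1 stuck-at-0

Fault-free values for test 1 (x1=0, x2=1, x3=0, x4=1): U1=1, U2=1, U3=0, U4=0, U5=1, giving Y1=0, Y2=1. Observed Y1=1, Y2=1.
Test 1: faults giving observed Y1=1, Y2=1 are {U1 stuck-at-0, U1 inverted output, U3 stuck-at-1, U3 inverted output}.
Test 2 (x1=1, x2=0, x3=1, x4=1): fault-free U1=0, U2=0, U3=0, U4=1, U5=0 → Y1=0, Y2=0; observed Y1=0, Y2=0. Eliminates U1 inverted output, U3 stuck-at-1, U3 inverted output.
Only U1 stuck-at-0 is consistent with every test.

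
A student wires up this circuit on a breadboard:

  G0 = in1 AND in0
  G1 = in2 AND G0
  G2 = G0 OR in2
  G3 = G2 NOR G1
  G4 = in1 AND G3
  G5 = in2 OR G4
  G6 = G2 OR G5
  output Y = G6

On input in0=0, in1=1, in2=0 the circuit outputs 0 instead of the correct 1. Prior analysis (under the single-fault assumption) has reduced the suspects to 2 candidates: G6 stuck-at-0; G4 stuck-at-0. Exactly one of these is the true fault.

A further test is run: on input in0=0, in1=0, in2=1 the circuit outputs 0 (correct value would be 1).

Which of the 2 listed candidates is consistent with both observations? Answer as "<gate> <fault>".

G6 stuck-at-0

Evaluate each candidate on input in0=0, in1=0, in2=1:
  G6 stuck-at-0: G0=0, G1=0, G2=1, G3=0, G4=0, G5=1, G6=0 [stuck-at-0] → 0 — matches
  G4 stuck-at-0: G0=0, G1=0, G2=1, G3=0, G4=0 [stuck-at-0], G5=1, G6=1 → 1 — eliminated
Only G6 stuck-at-0 reproduces the observed 0.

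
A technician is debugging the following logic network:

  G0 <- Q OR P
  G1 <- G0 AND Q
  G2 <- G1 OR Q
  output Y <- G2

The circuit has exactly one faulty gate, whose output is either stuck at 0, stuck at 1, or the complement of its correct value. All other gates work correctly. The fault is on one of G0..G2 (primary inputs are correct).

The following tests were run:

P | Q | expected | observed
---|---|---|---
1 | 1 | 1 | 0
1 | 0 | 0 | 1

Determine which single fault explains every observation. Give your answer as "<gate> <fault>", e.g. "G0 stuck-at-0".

Fault-free values for test 1 (P=1, Q=1): G0=1, G1=1, G2=1, giving Y=1. Observed 0.
Test 1: faults giving observed 0 are {G2 stuck-at-0, G2 inverted output}.
Test 2 (P=1, Q=0): fault-free G0=1, G1=0, G2=0 → 0; observed 1. Eliminates G2 stuck-at-0.
Only G2 inverted output is consistent with every test.

G2 inverted output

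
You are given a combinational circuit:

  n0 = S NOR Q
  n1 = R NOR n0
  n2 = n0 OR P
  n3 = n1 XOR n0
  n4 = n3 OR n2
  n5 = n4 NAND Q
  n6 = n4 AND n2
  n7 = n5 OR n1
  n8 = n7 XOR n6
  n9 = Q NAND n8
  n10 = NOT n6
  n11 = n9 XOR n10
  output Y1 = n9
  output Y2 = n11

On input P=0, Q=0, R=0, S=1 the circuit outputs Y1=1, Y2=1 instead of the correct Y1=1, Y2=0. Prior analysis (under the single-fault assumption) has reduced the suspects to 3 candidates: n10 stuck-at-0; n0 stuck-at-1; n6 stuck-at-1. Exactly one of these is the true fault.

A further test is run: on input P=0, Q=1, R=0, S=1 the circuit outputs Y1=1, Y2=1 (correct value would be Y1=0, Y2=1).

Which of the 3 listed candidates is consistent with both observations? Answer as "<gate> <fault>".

n6 stuck-at-1

Evaluate each candidate on input P=0, Q=1, R=0, S=1:
  n10 stuck-at-0: n0=0, n1=1, n2=0, n3=1, n4=1, n5=0, n6=0, n7=1, n8=1, n9=0, n10=0 [stuck-at-0], n11=0 → Y1=0, Y2=0 — eliminated
  n0 stuck-at-1: n0=1 [stuck-at-1], n1=0, n2=1, n3=1, n4=1, n5=0, n6=1, n7=0, n8=1, n9=0, n10=0, n11=0 → Y1=0, Y2=0 — eliminated
  n6 stuck-at-1: n0=0, n1=1, n2=0, n3=1, n4=1, n5=0, n6=1 [stuck-at-1], n7=1, n8=0, n9=1, n10=0, n11=1 → Y1=1, Y2=1 — matches
Only n6 stuck-at-1 reproduces the observed Y1=1, Y2=1.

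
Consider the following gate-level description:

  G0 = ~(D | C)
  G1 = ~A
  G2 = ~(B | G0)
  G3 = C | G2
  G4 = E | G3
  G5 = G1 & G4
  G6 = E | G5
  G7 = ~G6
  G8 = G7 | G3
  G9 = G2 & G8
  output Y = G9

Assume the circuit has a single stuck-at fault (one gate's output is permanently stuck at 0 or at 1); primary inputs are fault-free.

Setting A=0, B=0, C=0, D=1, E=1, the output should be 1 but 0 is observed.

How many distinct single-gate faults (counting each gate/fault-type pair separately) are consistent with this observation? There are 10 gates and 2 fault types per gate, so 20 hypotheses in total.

5

Fault-free: G0=0, G1=1, G2=1, G3=1, G4=1, G5=1, G6=1, G7=0, G8=1, G9=1 → 1. Observed 0.
  G0: stuck-at-1 ✓; others ✗
  G1: none of the 2 fault types match ✗
  G2: stuck-at-0 ✓; others ✗
  G3: stuck-at-0 ✓; others ✗
  G4: none of the 2 fault types match ✗
  G5: none of the 2 fault types match ✗
  G6: none of the 2 fault types match ✗
  G7: none of the 2 fault types match ✗
  G8: stuck-at-0 ✓; others ✗
  G9: stuck-at-0 ✓; others ✗
Consistent faults: {G0 stuck-at-1, G2 stuck-at-0, G3 stuck-at-0, G8 stuck-at-0, G9 stuck-at-0} — 5 in all.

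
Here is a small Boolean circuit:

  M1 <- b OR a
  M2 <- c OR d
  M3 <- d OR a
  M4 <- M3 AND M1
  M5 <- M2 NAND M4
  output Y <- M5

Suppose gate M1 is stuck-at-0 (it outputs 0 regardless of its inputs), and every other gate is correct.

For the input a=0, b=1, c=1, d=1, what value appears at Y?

1

Propagate with M1 forced: M1=0 [stuck-at-0], M2=1, M3=1, M4=0, M5=1.
So Y = 1. (Without the fault it would be 0.)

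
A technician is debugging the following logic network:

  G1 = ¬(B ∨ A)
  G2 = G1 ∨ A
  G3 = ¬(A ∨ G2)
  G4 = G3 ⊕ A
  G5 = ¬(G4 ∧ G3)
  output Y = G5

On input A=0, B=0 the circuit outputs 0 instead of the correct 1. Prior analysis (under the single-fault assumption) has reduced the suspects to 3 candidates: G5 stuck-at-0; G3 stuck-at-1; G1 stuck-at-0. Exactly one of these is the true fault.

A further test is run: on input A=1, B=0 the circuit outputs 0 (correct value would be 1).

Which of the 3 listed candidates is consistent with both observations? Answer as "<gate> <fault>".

Evaluate each candidate on input A=1, B=0:
  G5 stuck-at-0: G1=0, G2=1, G3=0, G4=1, G5=0 [stuck-at-0] → 0 — matches
  G3 stuck-at-1: G1=0, G2=1, G3=1 [stuck-at-1], G4=0, G5=1 → 1 — eliminated
  G1 stuck-at-0: G1=0 [stuck-at-0], G2=1, G3=0, G4=1, G5=1 → 1 — eliminated
Only G5 stuck-at-0 reproduces the observed 0.

G5 stuck-at-0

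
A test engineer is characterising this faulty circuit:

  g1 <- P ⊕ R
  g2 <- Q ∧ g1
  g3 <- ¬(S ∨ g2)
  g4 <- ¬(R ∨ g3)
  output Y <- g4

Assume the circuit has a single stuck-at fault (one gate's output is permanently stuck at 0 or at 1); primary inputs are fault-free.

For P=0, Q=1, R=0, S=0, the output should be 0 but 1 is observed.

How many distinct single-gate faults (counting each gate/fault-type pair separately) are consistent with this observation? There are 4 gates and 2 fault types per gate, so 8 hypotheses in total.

4

Fault-free: g1=0, g2=0, g3=1, g4=0 → 0. Observed 1.
  g1 stuck-at-0: output 0 ✗
  g1 stuck-at-1: output 1 ✓
  g2 stuck-at-0: output 0 ✗
  g2 stuck-at-1: output 1 ✓
  g3 stuck-at-0: output 1 ✓
  g3 stuck-at-1: output 0 ✗
  g4 stuck-at-0: output 0 ✗
  g4 stuck-at-1: output 1 ✓
Consistent faults: {g1 stuck-at-1, g2 stuck-at-1, g3 stuck-at-0, g4 stuck-at-1} — 4 in all.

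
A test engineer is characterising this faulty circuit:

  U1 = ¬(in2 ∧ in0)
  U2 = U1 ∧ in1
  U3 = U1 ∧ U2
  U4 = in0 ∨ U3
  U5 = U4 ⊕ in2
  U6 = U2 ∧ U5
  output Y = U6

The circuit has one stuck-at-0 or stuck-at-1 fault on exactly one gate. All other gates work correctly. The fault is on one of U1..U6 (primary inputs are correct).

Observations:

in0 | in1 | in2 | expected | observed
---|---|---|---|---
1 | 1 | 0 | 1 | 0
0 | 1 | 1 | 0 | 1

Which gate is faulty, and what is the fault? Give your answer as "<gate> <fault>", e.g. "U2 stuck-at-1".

U4 stuck-at-0

Fault-free values for test 1 (in0=1, in1=1, in2=0): U1=1, U2=1, U3=1, U4=1, U5=1, U6=1, giving Y=1. Observed 0.
Test 1: faults giving observed 0 are {U1 stuck-at-0, U2 stuck-at-0, U4 stuck-at-0, U5 stuck-at-0, U6 stuck-at-0}.
Test 2 (in0=0, in1=1, in2=1): fault-free U1=1, U2=1, U3=1, U4=1, U5=0, U6=0 → 0; observed 1. Eliminates U1 stuck-at-0, U2 stuck-at-0, U5 stuck-at-0, U6 stuck-at-0.
Only U4 stuck-at-0 is consistent with every test.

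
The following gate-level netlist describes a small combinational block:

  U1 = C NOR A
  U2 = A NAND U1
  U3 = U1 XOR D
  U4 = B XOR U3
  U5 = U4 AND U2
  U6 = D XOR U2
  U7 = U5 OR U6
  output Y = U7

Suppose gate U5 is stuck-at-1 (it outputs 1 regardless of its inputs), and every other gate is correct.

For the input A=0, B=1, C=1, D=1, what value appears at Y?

Propagate with U5 forced: U1=0, U2=1, U3=1, U4=0, U5=1 [stuck-at-1], U6=0, U7=1.
So Y = 1. (Without the fault it would be 0.)

1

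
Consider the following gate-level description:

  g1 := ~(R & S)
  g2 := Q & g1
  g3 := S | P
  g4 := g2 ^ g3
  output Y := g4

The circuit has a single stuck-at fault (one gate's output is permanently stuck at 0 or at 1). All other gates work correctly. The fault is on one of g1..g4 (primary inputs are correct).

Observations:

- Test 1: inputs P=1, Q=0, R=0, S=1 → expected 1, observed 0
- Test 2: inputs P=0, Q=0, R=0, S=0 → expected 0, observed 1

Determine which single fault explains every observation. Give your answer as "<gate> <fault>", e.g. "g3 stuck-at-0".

Fault-free values for test 1 (P=1, Q=0, R=0, S=1): g1=1, g2=0, g3=1, g4=1, giving Y=1. Observed 0.
Test 1: faults giving observed 0 are {g2 stuck-at-1, g3 stuck-at-0, g4 stuck-at-0}.
Test 2 (P=0, Q=0, R=0, S=0): fault-free g1=1, g2=0, g3=0, g4=0 → 0; observed 1. Eliminates g3 stuck-at-0, g4 stuck-at-0.
Only g2 stuck-at-1 is consistent with every test.

g2 stuck-at-1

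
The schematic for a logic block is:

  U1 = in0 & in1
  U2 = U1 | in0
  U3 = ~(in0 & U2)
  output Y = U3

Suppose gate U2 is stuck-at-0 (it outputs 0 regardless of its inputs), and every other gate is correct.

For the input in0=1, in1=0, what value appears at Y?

Propagate with U2 forced: U1=0, U2=0 [stuck-at-0], U3=1.
So Y = 1. (Without the fault it would be 0.)

1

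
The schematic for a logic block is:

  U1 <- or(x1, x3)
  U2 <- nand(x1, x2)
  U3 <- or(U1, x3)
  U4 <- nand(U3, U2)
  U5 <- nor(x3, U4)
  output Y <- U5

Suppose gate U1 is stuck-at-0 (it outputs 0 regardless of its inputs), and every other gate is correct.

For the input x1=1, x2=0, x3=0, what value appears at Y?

0

Propagate with U1 forced: U1=0 [stuck-at-0], U2=1, U3=0, U4=1, U5=0.
So Y = 0. (Without the fault it would be 1.)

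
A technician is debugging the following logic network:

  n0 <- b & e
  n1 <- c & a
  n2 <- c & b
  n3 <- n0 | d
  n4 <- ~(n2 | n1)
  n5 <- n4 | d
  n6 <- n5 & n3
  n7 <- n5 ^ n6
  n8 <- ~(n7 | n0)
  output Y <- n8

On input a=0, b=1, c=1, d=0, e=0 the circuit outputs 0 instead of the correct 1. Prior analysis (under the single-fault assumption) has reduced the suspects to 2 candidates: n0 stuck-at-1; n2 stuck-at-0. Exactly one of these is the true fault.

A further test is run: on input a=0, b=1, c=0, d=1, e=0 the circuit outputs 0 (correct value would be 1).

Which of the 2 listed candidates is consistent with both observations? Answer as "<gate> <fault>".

Evaluate each candidate on input a=0, b=1, c=0, d=1, e=0:
  n0 stuck-at-1: n0=1 [stuck-at-1], n1=0, n2=0, n3=1, n4=1, n5=1, n6=1, n7=0, n8=0 → 0 — matches
  n2 stuck-at-0: n0=0, n1=0, n2=0 [stuck-at-0], n3=1, n4=1, n5=1, n6=1, n7=0, n8=1 → 1 — eliminated
Only n0 stuck-at-1 reproduces the observed 0.

n0 stuck-at-1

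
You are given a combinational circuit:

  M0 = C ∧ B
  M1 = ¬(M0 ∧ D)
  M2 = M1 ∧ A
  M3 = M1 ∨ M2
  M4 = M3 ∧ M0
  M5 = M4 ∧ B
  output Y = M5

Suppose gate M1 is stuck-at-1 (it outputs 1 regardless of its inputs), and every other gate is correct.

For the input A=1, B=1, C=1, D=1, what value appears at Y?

Propagate with M1 forced: M0=1, M1=1 [stuck-at-1], M2=1, M3=1, M4=1, M5=1.
So Y = 1. (Without the fault it would be 0.)

1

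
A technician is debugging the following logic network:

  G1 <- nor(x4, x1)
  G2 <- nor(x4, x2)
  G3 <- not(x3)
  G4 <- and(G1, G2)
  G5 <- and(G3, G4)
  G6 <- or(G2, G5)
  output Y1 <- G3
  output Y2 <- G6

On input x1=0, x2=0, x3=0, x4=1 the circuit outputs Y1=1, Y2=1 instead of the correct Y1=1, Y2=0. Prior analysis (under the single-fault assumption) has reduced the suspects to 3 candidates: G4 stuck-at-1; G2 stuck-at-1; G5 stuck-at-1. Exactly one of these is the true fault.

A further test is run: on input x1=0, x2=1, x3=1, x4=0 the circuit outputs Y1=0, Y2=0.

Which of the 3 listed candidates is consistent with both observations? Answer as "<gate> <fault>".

G4 stuck-at-1

Evaluate each candidate on input x1=0, x2=1, x3=1, x4=0:
  G4 stuck-at-1: G1=1, G2=0, G3=0, G4=1 [stuck-at-1], G5=0, G6=0 → Y1=0, Y2=0 — matches
  G2 stuck-at-1: G1=1, G2=1 [stuck-at-1], G3=0, G4=1, G5=0, G6=1 → Y1=0, Y2=1 — eliminated
  G5 stuck-at-1: G1=1, G2=0, G3=0, G4=0, G5=1 [stuck-at-1], G6=1 → Y1=0, Y2=1 — eliminated
Only G4 stuck-at-1 reproduces the observed Y1=0, Y2=0.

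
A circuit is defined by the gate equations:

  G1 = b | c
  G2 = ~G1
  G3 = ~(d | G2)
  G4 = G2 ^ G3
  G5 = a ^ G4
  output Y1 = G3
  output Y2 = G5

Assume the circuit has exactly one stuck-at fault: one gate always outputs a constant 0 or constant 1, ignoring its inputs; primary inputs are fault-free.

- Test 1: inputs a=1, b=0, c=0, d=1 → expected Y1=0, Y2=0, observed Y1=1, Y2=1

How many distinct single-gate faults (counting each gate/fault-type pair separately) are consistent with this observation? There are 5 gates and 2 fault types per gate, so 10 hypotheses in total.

1

Fault-free: G1=0, G2=1, G3=0, G4=1, G5=0 → Y1=0, Y2=0. Observed Y1=1, Y2=1.
  G1 stuck-at-0: output Y1=0, Y2=0 ✗
  G1 stuck-at-1: output Y1=0, Y2=1 ✗
  G2 stuck-at-0: output Y1=0, Y2=1 ✗
  G2 stuck-at-1: output Y1=0, Y2=0 ✗
  G3 stuck-at-0: output Y1=0, Y2=0 ✗
  G3 stuck-at-1: output Y1=1, Y2=1 ✓
  G4 stuck-at-0: output Y1=0, Y2=1 ✗
  G4 stuck-at-1: output Y1=0, Y2=0 ✗
  G5 stuck-at-0: output Y1=0, Y2=0 ✗
  G5 stuck-at-1: output Y1=0, Y2=1 ✗
Consistent faults: {G3 stuck-at-1} — 1 in all.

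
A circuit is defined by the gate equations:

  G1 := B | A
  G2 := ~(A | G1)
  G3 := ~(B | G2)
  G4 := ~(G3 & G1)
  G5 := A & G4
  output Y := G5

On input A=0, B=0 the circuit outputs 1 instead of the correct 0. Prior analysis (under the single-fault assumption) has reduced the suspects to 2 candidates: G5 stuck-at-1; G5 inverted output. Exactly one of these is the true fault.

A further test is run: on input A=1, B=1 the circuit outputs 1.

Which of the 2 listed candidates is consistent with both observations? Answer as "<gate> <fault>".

G5 stuck-at-1

Evaluate each candidate on input A=1, B=1:
  G5 stuck-at-1: G1=1, G2=0, G3=0, G4=1, G5=1 [stuck-at-1] → 1 — matches
  G5 inverted output: G1=1, G2=0, G3=0, G4=1, G5=0 [inverted output] → 0 — eliminated
Only G5 stuck-at-1 reproduces the observed 1.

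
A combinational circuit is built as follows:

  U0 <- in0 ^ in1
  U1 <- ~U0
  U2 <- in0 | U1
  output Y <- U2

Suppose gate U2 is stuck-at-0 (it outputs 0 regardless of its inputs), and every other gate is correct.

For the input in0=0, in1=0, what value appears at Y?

0

Propagate with U2 forced: U0=0, U1=1, U2=0 [stuck-at-0].
So Y = 0. (Without the fault it would be 1.)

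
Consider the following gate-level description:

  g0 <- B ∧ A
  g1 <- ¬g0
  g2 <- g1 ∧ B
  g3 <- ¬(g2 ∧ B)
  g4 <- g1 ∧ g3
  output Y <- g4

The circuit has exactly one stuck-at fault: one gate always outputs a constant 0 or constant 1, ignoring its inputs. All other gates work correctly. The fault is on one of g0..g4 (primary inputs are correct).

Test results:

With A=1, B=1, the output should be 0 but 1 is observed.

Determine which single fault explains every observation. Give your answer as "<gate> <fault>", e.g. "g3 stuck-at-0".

g4 stuck-at-1

Fault-free values for test 1 (A=1, B=1): g0=1, g1=0, g2=0, g3=1, g4=0, giving Y=0. Observed 1.
Test 1: faults giving observed 1 are {g4 stuck-at-1}.
Only g4 stuck-at-1 is consistent with every test.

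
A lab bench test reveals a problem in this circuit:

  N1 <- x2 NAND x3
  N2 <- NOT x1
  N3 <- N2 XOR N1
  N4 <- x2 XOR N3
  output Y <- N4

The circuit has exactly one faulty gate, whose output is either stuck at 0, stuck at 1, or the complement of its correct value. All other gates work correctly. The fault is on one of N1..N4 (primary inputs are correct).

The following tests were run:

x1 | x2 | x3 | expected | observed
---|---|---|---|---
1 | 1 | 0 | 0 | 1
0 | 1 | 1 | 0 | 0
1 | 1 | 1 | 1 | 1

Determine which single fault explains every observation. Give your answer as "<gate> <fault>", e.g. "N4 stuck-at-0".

N1 stuck-at-0

Fault-free values for test 1 (x1=1, x2=1, x3=0): N1=1, N2=0, N3=1, N4=0, giving Y=0. Observed 1.
Test 1: faults giving observed 1 are {N1 stuck-at-0, N1 inverted output, N2 stuck-at-1, N2 inverted output, N3 stuck-at-0, N3 inverted output, N4 stuck-at-1, N4 inverted output}.
Test 2 (x1=0, x2=1, x3=1): fault-free N1=0, N2=1, N3=1, N4=0 → 0; observed 0. Eliminates N1 inverted output, N2 inverted output, N3 stuck-at-0, N3 inverted output, N4 stuck-at-1, N4 inverted output.
Test 3 (x1=1, x2=1, x3=1): fault-free N1=0, N2=0, N3=0, N4=1 → 1; observed 1. Eliminates N2 stuck-at-1.
Only N1 stuck-at-0 is consistent with every test.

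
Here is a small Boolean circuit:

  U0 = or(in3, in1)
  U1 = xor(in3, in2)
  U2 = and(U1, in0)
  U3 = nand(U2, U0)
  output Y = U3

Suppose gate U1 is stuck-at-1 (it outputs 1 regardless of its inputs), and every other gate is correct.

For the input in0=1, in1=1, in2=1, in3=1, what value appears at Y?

Propagate with U1 forced: U0=1, U1=1 [stuck-at-1], U2=1, U3=0.
So Y = 0. (Without the fault it would be 1.)

0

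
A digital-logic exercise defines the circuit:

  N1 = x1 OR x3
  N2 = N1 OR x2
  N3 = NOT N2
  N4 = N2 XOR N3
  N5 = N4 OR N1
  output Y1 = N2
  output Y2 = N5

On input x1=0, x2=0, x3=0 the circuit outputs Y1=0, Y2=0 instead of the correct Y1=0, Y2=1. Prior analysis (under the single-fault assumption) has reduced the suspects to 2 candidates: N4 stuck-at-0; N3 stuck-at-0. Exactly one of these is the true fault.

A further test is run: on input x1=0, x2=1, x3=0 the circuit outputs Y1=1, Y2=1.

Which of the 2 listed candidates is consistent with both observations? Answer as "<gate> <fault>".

N3 stuck-at-0

Evaluate each candidate on input x1=0, x2=1, x3=0:
  N4 stuck-at-0: N1=0, N2=1, N3=0, N4=0 [stuck-at-0], N5=0 → Y1=1, Y2=0 — eliminated
  N3 stuck-at-0: N1=0, N2=1, N3=0 [stuck-at-0], N4=1, N5=1 → Y1=1, Y2=1 — matches
Only N3 stuck-at-0 reproduces the observed Y1=1, Y2=1.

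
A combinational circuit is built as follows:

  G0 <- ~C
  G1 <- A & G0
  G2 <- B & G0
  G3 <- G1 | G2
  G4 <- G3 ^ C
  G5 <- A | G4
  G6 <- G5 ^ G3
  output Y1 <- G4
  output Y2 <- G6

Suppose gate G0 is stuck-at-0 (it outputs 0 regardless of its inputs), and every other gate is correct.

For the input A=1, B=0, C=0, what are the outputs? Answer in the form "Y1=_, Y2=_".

Propagate with G0 forced: G0=0 [stuck-at-0], G1=0, G2=0, G3=0, G4=0, G5=1, G6=1.
So the outputs are Y1=0, Y2=1. (Without the fault they would be Y1=1, Y2=0.)

Y1=0, Y2=1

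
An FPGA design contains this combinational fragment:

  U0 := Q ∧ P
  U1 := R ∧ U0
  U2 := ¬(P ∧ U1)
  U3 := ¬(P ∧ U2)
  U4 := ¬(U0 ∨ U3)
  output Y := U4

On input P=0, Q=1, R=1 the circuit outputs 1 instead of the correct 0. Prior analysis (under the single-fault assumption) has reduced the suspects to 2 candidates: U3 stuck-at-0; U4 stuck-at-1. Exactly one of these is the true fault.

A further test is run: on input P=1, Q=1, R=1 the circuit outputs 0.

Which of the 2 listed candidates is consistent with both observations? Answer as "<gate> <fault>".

Evaluate each candidate on input P=1, Q=1, R=1:
  U3 stuck-at-0: U0=1, U1=1, U2=0, U3=0 [stuck-at-0], U4=0 → 0 — matches
  U4 stuck-at-1: U0=1, U1=1, U2=0, U3=1, U4=1 [stuck-at-1] → 1 — eliminated
Only U3 stuck-at-0 reproduces the observed 0.

U3 stuck-at-0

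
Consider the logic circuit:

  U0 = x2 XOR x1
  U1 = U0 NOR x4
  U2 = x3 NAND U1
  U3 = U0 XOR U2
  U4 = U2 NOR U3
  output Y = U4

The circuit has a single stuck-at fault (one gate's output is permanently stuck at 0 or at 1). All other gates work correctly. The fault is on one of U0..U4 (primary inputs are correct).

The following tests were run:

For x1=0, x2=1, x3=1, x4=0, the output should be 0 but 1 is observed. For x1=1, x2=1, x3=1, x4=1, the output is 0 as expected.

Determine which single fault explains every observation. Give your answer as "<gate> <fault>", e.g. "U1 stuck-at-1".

Fault-free values for test 1 (x1=0, x2=1, x3=1, x4=0): U0=1, U1=0, U2=1, U3=0, U4=0, giving Y=0. Observed 1.
Test 1: faults giving observed 1 are {U0 stuck-at-0, U4 stuck-at-1}.
Test 2 (x1=1, x2=1, x3=1, x4=1): fault-free U0=0, U1=0, U2=1, U3=1, U4=0 → 0; observed 0. Eliminates U4 stuck-at-1.
Only U0 stuck-at-0 is consistent with every test.

U0 stuck-at-0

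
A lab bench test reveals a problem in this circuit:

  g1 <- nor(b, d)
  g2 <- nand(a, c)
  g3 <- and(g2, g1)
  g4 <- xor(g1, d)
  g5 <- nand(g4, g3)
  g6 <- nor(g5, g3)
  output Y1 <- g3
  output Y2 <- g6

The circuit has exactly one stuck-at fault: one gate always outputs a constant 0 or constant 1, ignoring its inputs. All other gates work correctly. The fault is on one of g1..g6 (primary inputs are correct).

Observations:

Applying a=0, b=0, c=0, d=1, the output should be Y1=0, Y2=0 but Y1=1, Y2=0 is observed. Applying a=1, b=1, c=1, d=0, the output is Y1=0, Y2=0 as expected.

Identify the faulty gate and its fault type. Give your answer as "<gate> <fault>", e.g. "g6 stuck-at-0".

Fault-free values for test 1 (a=0, b=0, c=0, d=1): g1=0, g2=1, g3=0, g4=1, g5=1, g6=0, giving Y1=0, Y2=0. Observed Y1=1, Y2=0.
Test 1: faults giving observed Y1=1, Y2=0 are {g1 stuck-at-1, g3 stuck-at-1}.
Test 2 (a=1, b=1, c=1, d=0): fault-free g1=0, g2=0, g3=0, g4=0, g5=1, g6=0 → Y1=0, Y2=0; observed Y1=0, Y2=0. Eliminates g3 stuck-at-1.
Only g1 stuck-at-1 is consistent with every test.

g1 stuck-at-1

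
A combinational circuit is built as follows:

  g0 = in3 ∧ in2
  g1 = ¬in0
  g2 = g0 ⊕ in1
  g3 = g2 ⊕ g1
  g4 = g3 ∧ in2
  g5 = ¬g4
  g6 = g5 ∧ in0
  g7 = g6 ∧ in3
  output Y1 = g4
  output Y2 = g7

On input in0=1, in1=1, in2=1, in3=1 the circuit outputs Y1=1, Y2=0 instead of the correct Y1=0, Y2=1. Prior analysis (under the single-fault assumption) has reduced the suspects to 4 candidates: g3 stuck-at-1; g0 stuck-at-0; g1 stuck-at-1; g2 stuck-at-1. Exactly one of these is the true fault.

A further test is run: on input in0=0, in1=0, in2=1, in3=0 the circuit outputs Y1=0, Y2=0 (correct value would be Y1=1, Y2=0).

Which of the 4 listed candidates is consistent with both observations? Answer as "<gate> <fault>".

g2 stuck-at-1

Evaluate each candidate on input in0=0, in1=0, in2=1, in3=0:
  g3 stuck-at-1: g0=0, g1=1, g2=0, g3=1 [stuck-at-1], g4=1, g5=0, g6=0, g7=0 → Y1=1, Y2=0 — eliminated
  g0 stuck-at-0: g0=0 [stuck-at-0], g1=1, g2=0, g3=1, g4=1, g5=0, g6=0, g7=0 → Y1=1, Y2=0 — eliminated
  g1 stuck-at-1: g0=0, g1=1 [stuck-at-1], g2=0, g3=1, g4=1, g5=0, g6=0, g7=0 → Y1=1, Y2=0 — eliminated
  g2 stuck-at-1: g0=0, g1=1, g2=1 [stuck-at-1], g3=0, g4=0, g5=1, g6=0, g7=0 → Y1=0, Y2=0 — matches
Only g2 stuck-at-1 reproduces the observed Y1=0, Y2=0.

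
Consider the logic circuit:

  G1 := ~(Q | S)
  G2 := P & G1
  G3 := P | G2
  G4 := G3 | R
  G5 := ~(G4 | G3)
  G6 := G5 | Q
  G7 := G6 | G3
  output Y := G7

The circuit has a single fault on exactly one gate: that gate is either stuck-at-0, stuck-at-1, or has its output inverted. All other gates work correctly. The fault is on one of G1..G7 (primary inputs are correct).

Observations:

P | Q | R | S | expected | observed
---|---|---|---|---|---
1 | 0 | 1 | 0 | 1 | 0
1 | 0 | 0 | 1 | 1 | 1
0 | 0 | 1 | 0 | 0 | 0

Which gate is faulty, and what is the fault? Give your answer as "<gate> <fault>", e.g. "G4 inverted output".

Fault-free values for test 1 (P=1, Q=0, R=1, S=0): G1=1, G2=1, G3=1, G4=1, G5=0, G6=0, G7=1, giving Y=1. Observed 0.
Test 1: faults giving observed 0 are {G3 stuck-at-0, G3 inverted output, G7 stuck-at-0, G7 inverted output}.
Test 2 (P=1, Q=0, R=0, S=1): fault-free G1=0, G2=0, G3=1, G4=1, G5=0, G6=0, G7=1 → 1; observed 1. Eliminates G7 stuck-at-0, G7 inverted output.
Test 3 (P=0, Q=0, R=1, S=0): fault-free G1=1, G2=0, G3=0, G4=1, G5=0, G6=0, G7=0 → 0; observed 0. Eliminates G3 inverted output.
Only G3 stuck-at-0 is consistent with every test.

G3 stuck-at-0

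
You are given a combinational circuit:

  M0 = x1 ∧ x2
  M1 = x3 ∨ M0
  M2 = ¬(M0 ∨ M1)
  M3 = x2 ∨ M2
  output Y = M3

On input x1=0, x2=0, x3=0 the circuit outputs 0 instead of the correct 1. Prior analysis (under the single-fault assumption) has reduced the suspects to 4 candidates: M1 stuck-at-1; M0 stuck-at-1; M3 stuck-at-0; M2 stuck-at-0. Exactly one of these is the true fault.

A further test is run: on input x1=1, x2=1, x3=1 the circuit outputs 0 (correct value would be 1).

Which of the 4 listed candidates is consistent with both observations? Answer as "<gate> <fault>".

M3 stuck-at-0

Evaluate each candidate on input x1=1, x2=1, x3=1:
  M1 stuck-at-1: M0=1, M1=1 [stuck-at-1], M2=0, M3=1 → 1 — eliminated
  M0 stuck-at-1: M0=1 [stuck-at-1], M1=1, M2=0, M3=1 → 1 — eliminated
  M3 stuck-at-0: M0=1, M1=1, M2=0, M3=0 [stuck-at-0] → 0 — matches
  M2 stuck-at-0: M0=1, M1=1, M2=0 [stuck-at-0], M3=1 → 1 — eliminated
Only M3 stuck-at-0 reproduces the observed 0.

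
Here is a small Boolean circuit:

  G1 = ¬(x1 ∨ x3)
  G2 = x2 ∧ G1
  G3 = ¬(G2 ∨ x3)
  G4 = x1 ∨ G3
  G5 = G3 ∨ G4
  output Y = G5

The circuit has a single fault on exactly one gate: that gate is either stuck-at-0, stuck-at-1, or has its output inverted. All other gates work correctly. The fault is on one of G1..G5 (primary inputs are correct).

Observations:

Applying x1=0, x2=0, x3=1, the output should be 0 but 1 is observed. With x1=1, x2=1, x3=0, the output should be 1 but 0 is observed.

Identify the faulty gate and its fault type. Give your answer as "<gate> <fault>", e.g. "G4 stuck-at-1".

Fault-free values for test 1 (x1=0, x2=0, x3=1): G1=0, G2=0, G3=0, G4=0, G5=0, giving Y=0. Observed 1.
Test 1: faults giving observed 1 are {G3 stuck-at-1, G3 inverted output, G4 stuck-at-1, G4 inverted output, G5 stuck-at-1, G5 inverted output}.
Test 2 (x1=1, x2=1, x3=0): fault-free G1=0, G2=0, G3=1, G4=1, G5=1 → 1; observed 0. Eliminates G3 stuck-at-1, G3 inverted output, G4 stuck-at-1, G4 inverted output, G5 stuck-at-1.
Only G5 inverted output is consistent with every test.

G5 inverted output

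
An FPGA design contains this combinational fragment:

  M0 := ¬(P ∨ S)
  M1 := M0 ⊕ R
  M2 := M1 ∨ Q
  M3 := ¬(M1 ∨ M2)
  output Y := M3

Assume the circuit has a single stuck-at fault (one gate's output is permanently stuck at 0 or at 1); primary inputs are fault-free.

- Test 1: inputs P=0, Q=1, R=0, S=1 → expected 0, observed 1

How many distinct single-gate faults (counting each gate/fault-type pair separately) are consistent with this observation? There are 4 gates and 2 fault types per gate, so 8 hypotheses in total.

Fault-free: M0=0, M1=0, M2=1, M3=0 → 0. Observed 1.
  M0 stuck-at-0: output 0 ✗
  M0 stuck-at-1: output 0 ✗
  M1 stuck-at-0: output 0 ✗
  M1 stuck-at-1: output 0 ✗
  M2 stuck-at-0: output 1 ✓
  M2 stuck-at-1: output 0 ✗
  M3 stuck-at-0: output 0 ✗
  M3 stuck-at-1: output 1 ✓
Consistent faults: {M2 stuck-at-0, M3 stuck-at-1} — 2 in all.

2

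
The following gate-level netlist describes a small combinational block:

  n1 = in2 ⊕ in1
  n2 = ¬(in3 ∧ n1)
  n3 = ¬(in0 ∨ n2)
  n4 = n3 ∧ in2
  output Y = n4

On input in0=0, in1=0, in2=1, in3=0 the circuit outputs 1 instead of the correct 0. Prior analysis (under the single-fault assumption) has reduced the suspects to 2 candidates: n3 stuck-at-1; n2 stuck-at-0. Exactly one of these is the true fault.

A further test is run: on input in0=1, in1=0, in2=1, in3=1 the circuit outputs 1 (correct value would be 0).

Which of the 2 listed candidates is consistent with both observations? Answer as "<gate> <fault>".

Evaluate each candidate on input in0=1, in1=0, in2=1, in3=1:
  n3 stuck-at-1: n1=1, n2=0, n3=1 [stuck-at-1], n4=1 → 1 — matches
  n2 stuck-at-0: n1=1, n2=0 [stuck-at-0], n3=0, n4=0 → 0 — eliminated
Only n3 stuck-at-1 reproduces the observed 1.

n3 stuck-at-1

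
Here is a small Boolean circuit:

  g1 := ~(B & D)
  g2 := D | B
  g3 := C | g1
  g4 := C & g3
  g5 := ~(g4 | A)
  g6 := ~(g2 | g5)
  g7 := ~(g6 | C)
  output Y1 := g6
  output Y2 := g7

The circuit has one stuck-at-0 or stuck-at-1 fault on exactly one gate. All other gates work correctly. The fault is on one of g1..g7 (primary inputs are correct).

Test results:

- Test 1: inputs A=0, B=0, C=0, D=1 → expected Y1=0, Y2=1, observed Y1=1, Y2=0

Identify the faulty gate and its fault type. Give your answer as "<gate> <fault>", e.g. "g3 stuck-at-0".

Fault-free values for test 1 (A=0, B=0, C=0, D=1): g1=1, g2=1, g3=1, g4=0, g5=1, g6=0, g7=1, giving Y1=0, Y2=1. Observed Y1=1, Y2=0.
Test 1: faults giving observed Y1=1, Y2=0 are {g6 stuck-at-1}.
Only g6 stuck-at-1 is consistent with every test.

g6 stuck-at-1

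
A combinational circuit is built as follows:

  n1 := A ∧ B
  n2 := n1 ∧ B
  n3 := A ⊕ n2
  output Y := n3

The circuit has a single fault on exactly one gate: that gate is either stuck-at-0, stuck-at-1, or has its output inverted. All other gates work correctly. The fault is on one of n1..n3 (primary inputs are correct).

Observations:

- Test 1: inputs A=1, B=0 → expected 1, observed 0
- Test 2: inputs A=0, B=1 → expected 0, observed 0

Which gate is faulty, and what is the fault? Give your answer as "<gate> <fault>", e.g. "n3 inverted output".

n3 stuck-at-0

Fault-free values for test 1 (A=1, B=0): n1=0, n2=0, n3=1, giving Y=1. Observed 0.
Test 1: faults giving observed 0 are {n2 stuck-at-1, n2 inverted output, n3 stuck-at-0, n3 inverted output}.
Test 2 (A=0, B=1): fault-free n1=0, n2=0, n3=0 → 0; observed 0. Eliminates n2 stuck-at-1, n2 inverted output, n3 inverted output.
Only n3 stuck-at-0 is consistent with every test.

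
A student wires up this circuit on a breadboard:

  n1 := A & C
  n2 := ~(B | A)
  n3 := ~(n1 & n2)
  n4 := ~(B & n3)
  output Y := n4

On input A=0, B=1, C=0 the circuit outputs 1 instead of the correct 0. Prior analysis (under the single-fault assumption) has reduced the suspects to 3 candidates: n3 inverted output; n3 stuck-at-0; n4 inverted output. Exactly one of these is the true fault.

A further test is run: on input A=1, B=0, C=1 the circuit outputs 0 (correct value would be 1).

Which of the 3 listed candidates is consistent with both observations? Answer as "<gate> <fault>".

n4 inverted output

Evaluate each candidate on input A=1, B=0, C=1:
  n3 inverted output: n1=1, n2=0, n3=0 [inverted output], n4=1 → 1 — eliminated
  n3 stuck-at-0: n1=1, n2=0, n3=0 [stuck-at-0], n4=1 → 1 — eliminated
  n4 inverted output: n1=1, n2=0, n3=1, n4=0 [inverted output] → 0 — matches
Only n4 inverted output reproduces the observed 0.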